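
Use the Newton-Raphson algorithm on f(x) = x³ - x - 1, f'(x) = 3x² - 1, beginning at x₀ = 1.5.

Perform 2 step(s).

f(x) = x³ - x - 1
f'(x) = 3x² - 1
x₀ = 1.5

Newton-Raphson formula: x_{n+1} = x_n - f(x_n)/f'(x_n)

Iteration 1:
  f(1.500000) = 0.875000
  f'(1.500000) = 5.750000
  x_1 = 1.500000 - 0.875000/5.750000 = 1.347826
Iteration 2:
  f(1.347826) = 0.100682
  f'(1.347826) = 4.449905
  x_2 = 1.347826 - 0.100682/4.449905 = 1.325200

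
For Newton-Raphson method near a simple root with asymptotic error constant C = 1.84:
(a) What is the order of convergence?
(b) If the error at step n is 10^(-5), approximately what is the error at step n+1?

(a) Newton-Raphson has quadratic (order 2) convergence near simple roots.
    This means |e_{n+1}| ≈ C|e_n|².

(b) With |e_n| = 10^(-5) and C = 1.84:
    |e_{n+1}| ≈ 1.84 × (10^(-5))² = 1.84 × 10^(-10)

(a) 2 (quadratic); (b) |e_{n+1}| ≈ 1.840e-10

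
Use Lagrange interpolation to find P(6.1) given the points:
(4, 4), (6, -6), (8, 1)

Lagrange interpolation formula:
P(x) = Σ yᵢ × Lᵢ(x)
where Lᵢ(x) = Π_{j≠i} (x - xⱼ)/(xᵢ - xⱼ)

L_0(6.1) = (6.1 - 6)/(4 - 6) × (6.1 - 8)/(4 - 8) = -0.023750
L_1(6.1) = (6.1 - 4)/(6 - 4) × (6.1 - 8)/(6 - 8) = 0.997500
L_2(6.1) = (6.1 - 4)/(8 - 4) × (6.1 - 6)/(8 - 6) = 0.026250

P(6.1) = 4×L_0(6.1) + (-6)×L_1(6.1) + 1×L_2(6.1)
P(6.1) = -6.053750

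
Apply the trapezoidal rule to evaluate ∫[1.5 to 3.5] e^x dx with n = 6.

f(x) = e^x
a = 1.5, b = 3.5, n = 6
h = (b - a)/n = 0.333333

Trapezoidal rule: (h/2)[f(x₀) + 2f(x₁) + 2f(x₂) + ... + f(xₙ)]

x_0 = 1.5000, f(x_0) = 4.481689, coefficient = 1
x_1 = 1.8333, f(x_1) = 6.254701, coefficient = 2
x_2 = 2.1667, f(x_2) = 8.729138, coefficient = 2
x_3 = 2.5000, f(x_3) = 12.182494, coefficient = 2
x_4 = 2.8333, f(x_4) = 17.002040, coefficient = 2
x_5 = 3.1667, f(x_5) = 23.728258, coefficient = 2
x_6 = 3.5000, f(x_6) = 33.115452, coefficient = 1

I ≈ (0.333333/2) × 173.390404 = 28.898401
Exact value: 28.633763
Error: 0.264638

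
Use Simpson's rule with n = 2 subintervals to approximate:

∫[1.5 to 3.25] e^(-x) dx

f(x) = e^(-x)
a = 1.5, b = 3.25, n = 2
h = (b - a)/n = 0.875000

Simpson's rule: (h/3)[f(x₀) + 4f(x₁) + 2f(x₂) + ... + f(xₙ)]

x_0 = 1.5000, f(x_0) = 0.223130, coefficient = 1
x_1 = 2.3750, f(x_1) = 0.093014, coefficient = 4
x_2 = 3.2500, f(x_2) = 0.038774, coefficient = 1

I ≈ (0.875000/3) × 0.633962 = 0.184906
Exact value: 0.184356
Error: 0.000550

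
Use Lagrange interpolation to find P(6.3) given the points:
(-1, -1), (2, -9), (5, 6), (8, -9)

Lagrange interpolation formula:
P(x) = Σ yᵢ × Lᵢ(x)
where Lᵢ(x) = Π_{j≠i} (x - xⱼ)/(xᵢ - xⱼ)

L_0(6.3) = (6.3 - 2)/(-1 - 2) × (6.3 - 5)/(-1 - 5) × (6.3 - 8)/(-1 - 8) = 0.058660
L_1(6.3) = (6.3 - (-1))/(2 - (-1)) × (6.3 - 5)/(2 - 5) × (6.3 - 8)/(2 - 8) = -0.298759
L_2(6.3) = (6.3 - (-1))/(5 - (-1)) × (6.3 - 2)/(5 - 2) × (6.3 - 8)/(5 - 8) = 0.988204
L_3(6.3) = (6.3 - (-1))/(8 - (-1)) × (6.3 - 2)/(8 - 2) × (6.3 - 5)/(8 - 5) = 0.251895

P(6.3) = (-1)×L_0(6.3) + (-9)×L_1(6.3) + 6×L_2(6.3) + (-9)×L_3(6.3)
P(6.3) = 6.292340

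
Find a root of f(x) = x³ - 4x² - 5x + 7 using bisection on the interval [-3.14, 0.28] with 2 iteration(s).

f(x) = x³ - 4x² - 5x + 7
Initial interval: [-3.14, 0.28]

Iteration 1:
  c_1 = (-3.140000 + 0.280000)/2 = -1.430000
  f(c_1) = f(-1.430000) = 3.046193
  f(a) × f(c) < 0, new interval: [-3.140000, -1.430000]
Iteration 2:
  c_2 = (-3.140000 + (-1.430000))/2 = -2.285000
  f(c_2) = f(-2.285000) = -14.390399
  f(a) × f(c) ≥ 0, new interval: [-2.285000, -1.430000]

After 2 iteration(s), the approximation is c_2 = -2.285000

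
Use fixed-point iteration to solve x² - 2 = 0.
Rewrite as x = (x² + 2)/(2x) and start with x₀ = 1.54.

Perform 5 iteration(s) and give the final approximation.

Equation: x² - 2 = 0
Fixed-point form: x = (x² + 2)/(2x)
x₀ = 1.54

x_1 = g(1.540000) = 1.419351
x_2 = g(1.419351) = 1.414223
x_3 = g(1.414223) = 1.414214
x_4 = g(1.414214) = 1.414214
x_5 = g(1.414214) = 1.414214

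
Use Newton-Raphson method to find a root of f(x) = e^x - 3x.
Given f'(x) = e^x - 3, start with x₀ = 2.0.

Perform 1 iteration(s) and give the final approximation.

f(x) = e^x - 3x
f'(x) = e^x - 3
x₀ = 2.0

Newton-Raphson formula: x_{n+1} = x_n - f(x_n)/f'(x_n)

Iteration 1:
  f(2.000000) = 1.389056
  f'(2.000000) = 4.389056
  x_1 = 2.000000 - 1.389056/4.389056 = 1.683518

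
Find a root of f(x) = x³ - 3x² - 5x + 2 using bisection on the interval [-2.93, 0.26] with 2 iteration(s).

f(x) = x³ - 3x² - 5x + 2
Initial interval: [-2.93, 0.26]

Iteration 1:
  c_1 = (-2.930000 + 0.260000)/2 = -1.335000
  f(c_1) = f(-1.335000) = 0.949055
  f(a) × f(c) < 0, new interval: [-2.930000, -1.335000]
Iteration 2:
  c_2 = (-2.930000 + (-1.335000))/2 = -2.132500
  f(c_2) = f(-2.132500) = -10.677832
  f(a) × f(c) ≥ 0, new interval: [-2.132500, -1.335000]

After 2 iteration(s), the approximation is c_2 = -2.132500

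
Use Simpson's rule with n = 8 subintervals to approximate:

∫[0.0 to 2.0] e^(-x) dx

f(x) = e^(-x)
a = 0.0, b = 2.0, n = 8
h = (b - a)/n = 0.250000

Simpson's rule: (h/3)[f(x₀) + 4f(x₁) + 2f(x₂) + ... + f(xₙ)]

x_0 = 0.0000, f(x_0) = 1.000000, coefficient = 1
x_1 = 0.2500, f(x_1) = 0.778801, coefficient = 4
x_2 = 0.5000, f(x_2) = 0.606531, coefficient = 2
x_3 = 0.7500, f(x_3) = 0.472367, coefficient = 4
x_4 = 1.0000, f(x_4) = 0.367879, coefficient = 2
x_5 = 1.2500, f(x_5) = 0.286505, coefficient = 4
x_6 = 1.5000, f(x_6) = 0.223130, coefficient = 2
x_7 = 1.7500, f(x_7) = 0.173774, coefficient = 4
x_8 = 2.0000, f(x_8) = 0.135335, coefficient = 1

I ≈ (0.250000/3) × 10.376200 = 0.864683
Exact value: 0.864665
Error: 0.000019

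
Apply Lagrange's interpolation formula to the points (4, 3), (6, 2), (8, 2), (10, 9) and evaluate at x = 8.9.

Lagrange interpolation formula:
P(x) = Σ yᵢ × Lᵢ(x)
where Lᵢ(x) = Π_{j≠i} (x - xⱼ)/(xᵢ - xⱼ)

L_0(8.9) = (8.9 - 6)/(4 - 6) × (8.9 - 8)/(4 - 8) × (8.9 - 10)/(4 - 10) = 0.059813
L_1(8.9) = (8.9 - 4)/(6 - 4) × (8.9 - 8)/(6 - 8) × (8.9 - 10)/(6 - 10) = -0.303188
L_2(8.9) = (8.9 - 4)/(8 - 4) × (8.9 - 6)/(8 - 6) × (8.9 - 10)/(8 - 10) = 0.976937
L_3(8.9) = (8.9 - 4)/(10 - 4) × (8.9 - 6)/(10 - 6) × (8.9 - 8)/(10 - 8) = 0.266438

P(8.9) = 3×L_0(8.9) + 2×L_1(8.9) + 2×L_2(8.9) + 9×L_3(8.9)
P(8.9) = 3.924875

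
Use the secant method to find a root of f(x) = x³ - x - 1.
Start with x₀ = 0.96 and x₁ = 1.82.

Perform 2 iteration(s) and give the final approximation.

f(x) = x³ - x - 1
x₀ = 0.96, x₁ = 1.82

Secant formula: x_{n+1} = x_n - f(x_n)(x_n - x_{n-1})/(f(x_n) - f(x_{n-1}))

Iteration 1:
  f(0.960000) = -1.075264
  f(1.820000) = 3.208568
  x_2 = 1.820000 - 3.208568×(1.820000 - 0.960000)/(3.208568 - (-1.075264))
       = 1.175864
Iteration 2:
  f(1.820000) = 3.208568
  f(1.175864) = -0.550047
  x_3 = 1.175864 - (-0.550047)×(1.175864 - 1.820000)/(-0.550047 - 3.208568)
       = 1.270129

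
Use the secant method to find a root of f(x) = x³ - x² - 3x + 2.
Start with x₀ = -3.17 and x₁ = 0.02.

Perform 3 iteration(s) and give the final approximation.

f(x) = x³ - x² - 3x + 2
x₀ = -3.17, x₁ = 0.02

Secant formula: x_{n+1} = x_n - f(x_n)(x_n - x_{n-1})/(f(x_n) - f(x_{n-1}))

Iteration 1:
  f(-3.170000) = -30.393913
  f(0.020000) = 1.939608
  x_2 = 0.020000 - 1.939608×(0.020000 - (-3.170000))/(1.939608 - (-30.393913))
       = -0.171360
Iteration 2:
  f(0.020000) = 1.939608
  f(-0.171360) = 2.479684
  x_3 = -0.171360 - 2.479684×(-0.171360 - 0.020000)/(2.479684 - 1.939608)
       = 0.707243
Iteration 3:
  f(-0.171360) = 2.479684
  f(0.707243) = -0.268164
  x_4 = 0.707243 - (-0.268164)×(0.707243 - (-0.171360))/(-0.268164 - 2.479684)
       = 0.621500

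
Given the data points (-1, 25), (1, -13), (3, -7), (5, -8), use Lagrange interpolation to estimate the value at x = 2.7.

Lagrange interpolation formula:
P(x) = Σ yᵢ × Lᵢ(x)
where Lᵢ(x) = Π_{j≠i} (x - xⱼ)/(xᵢ - xⱼ)

L_0(2.7) = (2.7 - 1)/(-1 - 1) × (2.7 - 3)/(-1 - 3) × (2.7 - 5)/(-1 - 5) = -0.024437
L_1(2.7) = (2.7 - (-1))/(1 - (-1)) × (2.7 - 3)/(1 - 3) × (2.7 - 5)/(1 - 5) = 0.159562
L_2(2.7) = (2.7 - (-1))/(3 - (-1)) × (2.7 - 1)/(3 - 1) × (2.7 - 5)/(3 - 5) = 0.904188
L_3(2.7) = (2.7 - (-1))/(5 - (-1)) × (2.7 - 1)/(5 - 1) × (2.7 - 3)/(5 - 3) = -0.039312

P(2.7) = 25×L_0(2.7) + (-13)×L_1(2.7) + (-7)×L_2(2.7) + (-8)×L_3(2.7)
P(2.7) = -8.700062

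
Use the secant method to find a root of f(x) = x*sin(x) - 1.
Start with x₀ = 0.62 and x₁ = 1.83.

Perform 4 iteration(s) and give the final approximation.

f(x) = x*sin(x) - 1
x₀ = 0.62, x₁ = 1.83

Secant formula: x_{n+1} = x_n - f(x_n)(x_n - x_{n-1})/(f(x_n) - f(x_{n-1}))

Iteration 1:
  f(0.620000) = -0.639758
  f(1.830000) = 0.768868
  x_2 = 1.830000 - 0.768868×(1.830000 - 0.620000)/(0.768868 - (-0.639758))
       = 1.169548
Iteration 2:
  f(1.830000) = 0.768868
  f(1.169548) = 0.076656
  x_3 = 1.169548 - 0.076656×(1.169548 - 1.830000)/(0.076656 - 0.768868)
       = 1.096409
Iteration 3:
  f(1.169548) = 0.076656
  f(1.096409) = -0.024664
  x_4 = 1.096409 - (-0.024664)×(1.096409 - 1.169548)/(-0.024664 - 0.076656)
       = 1.114213
Iteration 4:
  f(1.096409) = -0.024664
  f(1.114213) = 0.000078
  x_5 = 1.114213 - 0.000078×(1.114213 - 1.096409)/(0.000078 - (-0.024664))
       = 1.114157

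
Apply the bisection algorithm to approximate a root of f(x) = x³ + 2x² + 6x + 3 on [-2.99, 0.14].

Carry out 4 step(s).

f(x) = x³ + 2x² + 6x + 3
Initial interval: [-2.99, 0.14]

Iteration 1:
  c_1 = (-2.990000 + 0.140000)/2 = -1.425000
  f(c_1) = f(-1.425000) = -4.382391
  f(a) × f(c) ≥ 0, new interval: [-1.425000, 0.140000]
Iteration 2:
  c_2 = (-1.425000 + 0.140000)/2 = -0.642500
  f(c_2) = f(-0.642500) = -0.294616
  f(a) × f(c) ≥ 0, new interval: [-0.642500, 0.140000]
Iteration 3:
  c_3 = (-0.642500 + 0.140000)/2 = -0.251250
  f(c_3) = f(-0.251250) = 1.602893
  f(a) × f(c) < 0, new interval: [-0.642500, -0.251250]
Iteration 4:
  c_4 = (-0.642500 + (-0.251250))/2 = -0.446875
  f(c_4) = f(-0.446875) = 0.628905
  f(a) × f(c) < 0, new interval: [-0.642500, -0.446875]

After 4 iteration(s), the approximation is c_4 = -0.446875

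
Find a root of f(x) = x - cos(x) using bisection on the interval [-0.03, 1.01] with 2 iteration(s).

f(x) = x - cos(x)
Initial interval: [-0.03, 1.01]

Iteration 1:
  c_1 = (-0.030000 + 1.010000)/2 = 0.490000
  f(c_1) = f(0.490000) = -0.392333
  f(a) × f(c) ≥ 0, new interval: [0.490000, 1.010000]
Iteration 2:
  c_2 = (0.490000 + 1.010000)/2 = 0.750000
  f(c_2) = f(0.750000) = 0.018311
  f(a) × f(c) < 0, new interval: [0.490000, 0.750000]

After 2 iteration(s), the approximation is c_2 = 0.750000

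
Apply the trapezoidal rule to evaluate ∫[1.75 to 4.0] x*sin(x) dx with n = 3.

f(x) = x*sin(x)
a = 1.75, b = 4.0, n = 3
h = (b - a)/n = 0.750000

Trapezoidal rule: (h/2)[f(x₀) + 2f(x₁) + 2f(x₂) + ... + f(xₙ)]

x_0 = 1.7500, f(x_0) = 1.721975, coefficient = 1
x_1 = 2.5000, f(x_1) = 1.496180, coefficient = 2
x_2 = 3.2500, f(x_2) = -0.351634, coefficient = 2
x_3 = 4.0000, f(x_3) = -3.027210, coefficient = 1

I ≈ (0.750000/2) × 0.983858 = 0.368947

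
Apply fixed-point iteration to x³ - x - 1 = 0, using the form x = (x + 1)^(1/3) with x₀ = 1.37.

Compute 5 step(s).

Equation: x³ - x - 1 = 0
Fixed-point form: x = (x + 1)^(1/3)
x₀ = 1.37

x_1 = g(1.370000) = 1.333264
x_2 = g(1.333264) = 1.326339
x_3 = g(1.326339) = 1.325026
x_4 = g(1.325026) = 1.324776
x_5 = g(1.324776) = 1.324729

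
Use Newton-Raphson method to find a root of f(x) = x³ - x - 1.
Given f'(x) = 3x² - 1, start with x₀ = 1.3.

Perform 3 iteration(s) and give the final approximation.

f(x) = x³ - x - 1
f'(x) = 3x² - 1
x₀ = 1.3

Newton-Raphson formula: x_{n+1} = x_n - f(x_n)/f'(x_n)

Iteration 1:
  f(1.300000) = -0.103000
  f'(1.300000) = 4.070000
  x_1 = 1.300000 - (-0.103000)/4.070000 = 1.325307
Iteration 2:
  f(1.325307) = 0.002514
  f'(1.325307) = 4.269317
  x_2 = 1.325307 - 0.002514/4.269317 = 1.324718
Iteration 3:
  f(1.324718) = 0.000001
  f'(1.324718) = 4.264636
  x_3 = 1.324718 - 0.000001/4.264636 = 1.324718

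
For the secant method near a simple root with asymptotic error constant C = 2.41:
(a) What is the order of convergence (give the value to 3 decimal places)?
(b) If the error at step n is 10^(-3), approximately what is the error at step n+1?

(a) Secant method has superlinear convergence with order φ = (1+√5)/2 ≈ 1.618.
    This means |e_{n+1}| ≈ C|e_n|^1.618.

(b) With |e_n| = 10^(-3) and C = 2.41:
    |e_{n+1}| ≈ 2.41 × (10^(-3))^1.618 = 2.41 × 10^(-4.85)

(a) ≈ 1.618 (golden ratio); (b) |e_{n+1}| ≈ 3.372e-05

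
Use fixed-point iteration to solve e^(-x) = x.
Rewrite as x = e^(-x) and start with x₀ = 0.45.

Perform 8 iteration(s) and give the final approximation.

Equation: e^(-x) = x
Fixed-point form: x = e^(-x)
x₀ = 0.45

x_1 = g(0.450000) = 0.637628
x_2 = g(0.637628) = 0.528545
x_3 = g(0.528545) = 0.589462
x_4 = g(0.589462) = 0.554625
x_5 = g(0.554625) = 0.574287
x_6 = g(0.574287) = 0.563106
x_7 = g(0.563106) = 0.569438
x_8 = g(0.569438) = 0.565844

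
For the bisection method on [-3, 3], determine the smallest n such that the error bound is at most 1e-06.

We need (b-a)/2^n ≤ 1e-06
(3 - (-3))/2^n ≤ 1e-06
6/2^n ≤ 1e-06
2^n ≥ 6000000
n ≥ log₂(6000000) = 22.52
n ≥ 23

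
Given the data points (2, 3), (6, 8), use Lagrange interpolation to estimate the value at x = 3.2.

Lagrange interpolation formula:
P(x) = Σ yᵢ × Lᵢ(x)
where Lᵢ(x) = Π_{j≠i} (x - xⱼ)/(xᵢ - xⱼ)

L_0(3.2) = (3.2 - 6)/(2 - 6) = 0.700000
L_1(3.2) = (3.2 - 2)/(6 - 2) = 0.300000

P(3.2) = 3×L_0(3.2) + 8×L_1(3.2)
P(3.2) = 4.500000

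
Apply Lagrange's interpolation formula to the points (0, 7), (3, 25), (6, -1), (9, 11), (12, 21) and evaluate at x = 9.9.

Lagrange interpolation formula:
P(x) = Σ yᵢ × Lᵢ(x)
where Lᵢ(x) = Π_{j≠i} (x - xⱼ)/(xᵢ - xⱼ)

L_0(9.9) = (9.9 - 3)/(0 - 3) × (9.9 - 6)/(0 - 6) × (9.9 - 9)/(0 - 9) × (9.9 - 12)/(0 - 12) = -0.026163
L_1(9.9) = (9.9 - 0)/(3 - 0) × (9.9 - 6)/(3 - 6) × (9.9 - 9)/(3 - 9) × (9.9 - 12)/(3 - 12) = 0.150150
L_2(9.9) = (9.9 - 0)/(6 - 0) × (9.9 - 3)/(6 - 3) × (9.9 - 9)/(6 - 9) × (9.9 - 12)/(6 - 12) = -0.398475
L_3(9.9) = (9.9 - 0)/(9 - 0) × (9.9 - 3)/(9 - 3) × (9.9 - 6)/(9 - 6) × (9.9 - 12)/(9 - 12) = 1.151150
L_4(9.9) = (9.9 - 0)/(12 - 0) × (9.9 - 3)/(12 - 3) × (9.9 - 6)/(12 - 6) × (9.9 - 9)/(12 - 9) = 0.123338

P(9.9) = 7×L_0(9.9) + 25×L_1(9.9) + (-1)×L_2(9.9) + 11×L_3(9.9) + 21×L_4(9.9)
P(9.9) = 19.221825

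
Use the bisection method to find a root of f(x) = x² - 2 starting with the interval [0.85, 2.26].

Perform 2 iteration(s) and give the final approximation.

f(x) = x² - 2
Initial interval: [0.85, 2.26]

Iteration 1:
  c_1 = (0.850000 + 2.260000)/2 = 1.555000
  f(c_1) = f(1.555000) = 0.418025
  f(a) × f(c) < 0, new interval: [0.850000, 1.555000]
Iteration 2:
  c_2 = (0.850000 + 1.555000)/2 = 1.202500
  f(c_2) = f(1.202500) = -0.553994
  f(a) × f(c) ≥ 0, new interval: [1.202500, 1.555000]

After 2 iteration(s), the approximation is c_2 = 1.202500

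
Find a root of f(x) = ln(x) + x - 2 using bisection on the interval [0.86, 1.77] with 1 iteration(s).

f(x) = ln(x) + x - 2
Initial interval: [0.86, 1.77]

Iteration 1:
  c_1 = (0.860000 + 1.770000)/2 = 1.315000
  f(c_1) = f(1.315000) = -0.411163
  f(a) × f(c) ≥ 0, new interval: [1.315000, 1.770000]

After 1 iteration(s), the approximation is c_1 = 1.315000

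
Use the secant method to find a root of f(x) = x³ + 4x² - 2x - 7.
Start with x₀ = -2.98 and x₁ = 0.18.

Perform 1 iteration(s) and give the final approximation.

f(x) = x³ + 4x² - 2x - 7
x₀ = -2.98, x₁ = 0.18

Secant formula: x_{n+1} = x_n - f(x_n)(x_n - x_{n-1})/(f(x_n) - f(x_{n-1}))

Iteration 1:
  f(-2.980000) = 8.018008
  f(0.180000) = -7.224568
  x_2 = 0.180000 - (-7.224568)×(0.180000 - (-2.980000))/(-7.224568 - 8.018008)
       = -1.317754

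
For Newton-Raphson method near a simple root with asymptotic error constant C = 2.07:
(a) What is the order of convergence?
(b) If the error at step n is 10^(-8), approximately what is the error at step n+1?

(a) Newton-Raphson has quadratic (order 2) convergence near simple roots.
    This means |e_{n+1}| ≈ C|e_n|².

(b) With |e_n| = 10^(-8) and C = 2.07:
    |e_{n+1}| ≈ 2.07 × (10^(-8))² = 2.07 × 10^(-16)

(a) 2 (quadratic); (b) |e_{n+1}| ≈ 2.070e-16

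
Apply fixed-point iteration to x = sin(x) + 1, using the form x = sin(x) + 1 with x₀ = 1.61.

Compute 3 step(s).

Equation: x = sin(x) + 1
Fixed-point form: x = sin(x) + 1
x₀ = 1.61

x_1 = g(1.610000) = 1.999232
x_2 = g(1.999232) = 1.909617
x_3 = g(1.909617) = 1.943147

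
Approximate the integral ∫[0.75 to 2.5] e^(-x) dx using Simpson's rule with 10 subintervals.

f(x) = e^(-x)
a = 0.75, b = 2.5, n = 10
h = (b - a)/n = 0.175000

Simpson's rule: (h/3)[f(x₀) + 4f(x₁) + 2f(x₂) + ... + f(xₙ)]

x_0 = 0.7500, f(x_0) = 0.472367, coefficient = 1
x_1 = 0.9250, f(x_1) = 0.396531, coefficient = 4
x_2 = 1.1000, f(x_2) = 0.332871, coefficient = 2
x_3 = 1.2750, f(x_3) = 0.279431, coefficient = 4
x_4 = 1.4500, f(x_4) = 0.234570, coefficient = 2
x_5 = 1.6250, f(x_5) = 0.196912, coefficient = 4
x_6 = 1.8000, f(x_6) = 0.165299, coefficient = 2
x_7 = 1.9750, f(x_7) = 0.138761, coefficient = 4
x_8 = 2.1500, f(x_8) = 0.116484, coefficient = 2
x_9 = 2.3250, f(x_9) = 0.097783, coefficient = 4
x_10 = 2.5000, f(x_10) = 0.082085, coefficient = 1

I ≈ (0.175000/3) × 6.690576 = 0.390284
Exact value: 0.390282
Error: 0.000002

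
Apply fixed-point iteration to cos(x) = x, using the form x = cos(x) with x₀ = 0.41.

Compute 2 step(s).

Equation: cos(x) = x
Fixed-point form: x = cos(x)
x₀ = 0.41

x_1 = g(0.410000) = 0.917121
x_2 = g(0.917121) = 0.608108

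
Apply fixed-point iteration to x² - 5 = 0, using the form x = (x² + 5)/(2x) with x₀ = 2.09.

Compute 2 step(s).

Equation: x² - 5 = 0
Fixed-point form: x = (x² + 5)/(2x)
x₀ = 2.09

x_1 = g(2.090000) = 2.241172
x_2 = g(2.241172) = 2.236074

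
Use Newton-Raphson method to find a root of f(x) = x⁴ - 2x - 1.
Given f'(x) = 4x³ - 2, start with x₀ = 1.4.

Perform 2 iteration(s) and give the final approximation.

f(x) = x⁴ - 2x - 1
f'(x) = 4x³ - 2
x₀ = 1.4

Newton-Raphson formula: x_{n+1} = x_n - f(x_n)/f'(x_n)

Iteration 1:
  f(1.400000) = 0.041600
  f'(1.400000) = 8.976000
  x_1 = 1.400000 - 0.041600/8.976000 = 1.395365
Iteration 2:
  f(1.395365) = 0.000252
  f'(1.395365) = 8.867355
  x_2 = 1.395365 - 0.000252/8.867355 = 1.395337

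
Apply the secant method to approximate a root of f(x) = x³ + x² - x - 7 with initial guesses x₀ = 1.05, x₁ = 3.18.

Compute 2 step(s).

f(x) = x³ + x² - x - 7
x₀ = 1.05, x₁ = 3.18

Secant formula: x_{n+1} = x_n - f(x_n)(x_n - x_{n-1})/(f(x_n) - f(x_{n-1}))

Iteration 1:
  f(1.050000) = -5.789875
  f(3.180000) = 32.089832
  x_2 = 3.180000 - 32.089832×(3.180000 - 1.050000)/(32.089832 - (-5.789875))
       = 1.375568
Iteration 2:
  f(3.180000) = 32.089832
  f(1.375568) = -3.880546
  x_3 = 1.375568 - (-3.880546)×(1.375568 - 3.180000)/(-3.880546 - 32.089832)
       = 1.570234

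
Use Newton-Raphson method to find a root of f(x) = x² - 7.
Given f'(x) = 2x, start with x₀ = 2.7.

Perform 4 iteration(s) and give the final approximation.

f(x) = x² - 7
f'(x) = 2x
x₀ = 2.7

Newton-Raphson formula: x_{n+1} = x_n - f(x_n)/f'(x_n)

Iteration 1:
  f(2.700000) = 0.290000
  f'(2.700000) = 5.400000
  x_1 = 2.700000 - 0.290000/5.400000 = 2.646296
Iteration 2:
  f(2.646296) = 0.002884
  f'(2.646296) = 5.292593
  x_2 = 2.646296 - 0.002884/5.292593 = 2.645751
Iteration 3:
  f(2.645751) = 0.000000
  f'(2.645751) = 5.291503
  x_3 = 2.645751 - 0.000000/5.291503 = 2.645751
Iteration 4:
  f(2.645751) = 0.000000
  f'(2.645751) = 5.291503
  x_4 = 2.645751 - 0.000000/5.291503 = 2.645751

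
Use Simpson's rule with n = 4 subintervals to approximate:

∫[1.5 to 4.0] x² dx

f(x) = x²
a = 1.5, b = 4.0, n = 4
h = (b - a)/n = 0.625000

Simpson's rule: (h/3)[f(x₀) + 4f(x₁) + 2f(x₂) + ... + f(xₙ)]

x_0 = 1.5000, f(x_0) = 2.250000, coefficient = 1
x_1 = 2.1250, f(x_1) = 4.515625, coefficient = 4
x_2 = 2.7500, f(x_2) = 7.562500, coefficient = 2
x_3 = 3.3750, f(x_3) = 11.390625, coefficient = 4
x_4 = 4.0000, f(x_4) = 16.000000, coefficient = 1

I ≈ (0.625000/3) × 97.000000 = 20.208333
Exact value: 20.208333
Error: 0.000000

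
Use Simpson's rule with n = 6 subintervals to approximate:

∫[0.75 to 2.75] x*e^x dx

f(x) = x*e^x
a = 0.75, b = 2.75, n = 6
h = (b - a)/n = 0.333333

Simpson's rule: (h/3)[f(x₀) + 4f(x₁) + 2f(x₂) + ... + f(xₙ)]

x_0 = 0.7500, f(x_0) = 1.587750, coefficient = 1
x_1 = 1.0833, f(x_1) = 3.200721, coefficient = 4
x_2 = 1.4167, f(x_2) = 5.841417, coefficient = 2
x_3 = 1.7500, f(x_3) = 10.070555, coefficient = 4
x_4 = 2.0833, f(x_4) = 16.731656, coefficient = 2
x_5 = 2.4167, f(x_5) = 27.087053, coefficient = 4
x_6 = 2.7500, f(x_6) = 43.017238, coefficient = 1

I ≈ (0.333333/3) × 251.184446 = 27.909383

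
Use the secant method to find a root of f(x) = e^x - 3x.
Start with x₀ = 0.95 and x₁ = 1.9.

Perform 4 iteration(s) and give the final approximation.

f(x) = e^x - 3x
x₀ = 0.95, x₁ = 1.9

Secant formula: x_{n+1} = x_n - f(x_n)(x_n - x_{n-1})/(f(x_n) - f(x_{n-1}))

Iteration 1:
  f(0.950000) = -0.264290
  f(1.900000) = 0.985894
  x_2 = 1.900000 - 0.985894×(1.900000 - 0.950000)/(0.985894 - (-0.264290))
       = 1.150831
Iteration 2:
  f(1.900000) = 0.985894
  f(1.150831) = -0.291675
  x_3 = 1.150831 - (-0.291675)×(1.150831 - 1.900000)/(-0.291675 - 0.985894)
       = 1.321870
Iteration 3:
  f(1.150831) = -0.291675
  f(1.321870) = -0.215182
  x_4 = 1.321870 - (-0.215182)×(1.321870 - 1.150831)/(-0.215182 - (-0.291675))
       = 1.803022
Iteration 4:
  f(1.321870) = -0.215182
  f(1.803022) = 0.658891
  x_5 = 1.803022 - 0.658891×(1.803022 - 1.321870)/(0.658891 - (-0.215182))
       = 1.440321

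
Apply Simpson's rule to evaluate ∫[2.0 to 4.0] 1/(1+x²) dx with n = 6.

f(x) = 1/(1+x²)
a = 2.0, b = 4.0, n = 6
h = (b - a)/n = 0.333333

Simpson's rule: (h/3)[f(x₀) + 4f(x₁) + 2f(x₂) + ... + f(xₙ)]

x_0 = 2.0000, f(x_0) = 0.200000, coefficient = 1
x_1 = 2.3333, f(x_1) = 0.155172, coefficient = 4
x_2 = 2.6667, f(x_2) = 0.123288, coefficient = 2
x_3 = 3.0000, f(x_3) = 0.100000, coefficient = 4
x_4 = 3.3333, f(x_4) = 0.082569, coefficient = 2
x_5 = 3.6667, f(x_5) = 0.069231, coefficient = 4
x_6 = 4.0000, f(x_6) = 0.058824, coefficient = 1

I ≈ (0.333333/3) × 1.968149 = 0.218683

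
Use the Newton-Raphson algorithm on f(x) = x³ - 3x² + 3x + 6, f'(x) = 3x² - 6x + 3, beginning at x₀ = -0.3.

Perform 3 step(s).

f(x) = x³ - 3x² + 3x + 6
f'(x) = 3x² - 6x + 3
x₀ = -0.3

Newton-Raphson formula: x_{n+1} = x_n - f(x_n)/f'(x_n)

Iteration 1:
  f(-0.300000) = 4.803000
  f'(-0.300000) = 5.070000
  x_1 = -0.300000 - 4.803000/5.070000 = -1.247337
Iteration 2:
  f(-1.247337) = -4.350233
  f'(-1.247337) = 15.151575
  x_2 = -1.247337 - (-4.350233)/15.151575 = -0.960223
Iteration 3:
  f(-0.960223) = -0.532107
  f'(-0.960223) = 11.527423
  x_3 = -0.960223 - (-0.532107)/11.527423 = -0.914063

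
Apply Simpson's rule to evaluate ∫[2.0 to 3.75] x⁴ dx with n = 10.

f(x) = x⁴
a = 2.0, b = 3.75, n = 10
h = (b - a)/n = 0.175000

Simpson's rule: (h/3)[f(x₀) + 4f(x₁) + 2f(x₂) + ... + f(xₙ)]

x_0 = 2.0000, f(x_0) = 16.000000, coefficient = 1
x_1 = 2.1750, f(x_1) = 22.378813, coefficient = 4
x_2 = 2.3500, f(x_2) = 30.498006, coefficient = 2
x_3 = 2.5250, f(x_3) = 40.648594, coefficient = 4
x_4 = 2.7000, f(x_4) = 53.144100, coefficient = 2
x_5 = 2.8750, f(x_5) = 68.320557, coefficient = 4
x_6 = 3.0500, f(x_6) = 86.536506, coefficient = 2
x_7 = 3.2250, f(x_7) = 108.173000, coefficient = 4
x_8 = 3.4000, f(x_8) = 133.633600, coefficient = 2
x_9 = 3.5750, f(x_9) = 163.344375, coefficient = 4
x_10 = 3.7500, f(x_10) = 197.753906, coefficient = 1

I ≈ (0.175000/3) × 2432.839689 = 141.915649
Exact value: 141.915430
Error: 0.000219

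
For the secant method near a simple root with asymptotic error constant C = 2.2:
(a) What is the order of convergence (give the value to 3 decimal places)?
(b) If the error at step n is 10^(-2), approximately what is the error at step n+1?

(a) Secant method has superlinear convergence with order φ = (1+√5)/2 ≈ 1.618.
    This means |e_{n+1}| ≈ C|e_n|^1.618.

(b) With |e_n| = 10^(-2) and C = 2.2:
    |e_{n+1}| ≈ 2.2 × (10^(-2))^1.618 = 2.2 × 10^(-3.24)

(a) ≈ 1.618 (golden ratio); (b) |e_{n+1}| ≈ 1.277e-03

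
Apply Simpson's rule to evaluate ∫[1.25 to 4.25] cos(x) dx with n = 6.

f(x) = cos(x)
a = 1.25, b = 4.25, n = 6
h = (b - a)/n = 0.500000

Simpson's rule: (h/3)[f(x₀) + 4f(x₁) + 2f(x₂) + ... + f(xₙ)]

x_0 = 1.2500, f(x_0) = 0.315322, coefficient = 1
x_1 = 1.7500, f(x_1) = -0.178246, coefficient = 4
x_2 = 2.2500, f(x_2) = -0.628174, coefficient = 2
x_3 = 2.7500, f(x_3) = -0.924302, coefficient = 4
x_4 = 3.2500, f(x_4) = -0.994130, coefficient = 2
x_5 = 3.7500, f(x_5) = -0.820559, coefficient = 4
x_6 = 4.2500, f(x_6) = -0.446087, coefficient = 1

I ≈ (0.500000/3) × -11.067803 = -1.844634
Exact value: -1.843974
Error: 0.000660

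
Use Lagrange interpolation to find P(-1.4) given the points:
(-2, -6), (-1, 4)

Lagrange interpolation formula:
P(x) = Σ yᵢ × Lᵢ(x)
where Lᵢ(x) = Π_{j≠i} (x - xⱼ)/(xᵢ - xⱼ)

L_0(-1.4) = (-1.4 - (-1))/(-2 - (-1)) = 0.400000
L_1(-1.4) = (-1.4 - (-2))/(-1 - (-2)) = 0.600000

P(-1.4) = (-6)×L_0(-1.4) + 4×L_1(-1.4)
P(-1.4) = 0.000000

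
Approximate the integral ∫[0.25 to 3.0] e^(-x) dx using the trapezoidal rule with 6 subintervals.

f(x) = e^(-x)
a = 0.25, b = 3.0, n = 6
h = (b - a)/n = 0.458333

Trapezoidal rule: (h/2)[f(x₀) + 2f(x₁) + 2f(x₂) + ... + f(xₙ)]

x_0 = 0.2500, f(x_0) = 0.778801, coefficient = 1
x_1 = 0.7083, f(x_1) = 0.492464, coefficient = 2
x_2 = 1.1667, f(x_2) = 0.311403, coefficient = 2
x_3 = 1.6250, f(x_3) = 0.196912, coefficient = 2
x_4 = 2.0833, f(x_4) = 0.124514, coefficient = 2
x_5 = 2.5417, f(x_5) = 0.078735, coefficient = 2
x_6 = 3.0000, f(x_6) = 0.049787, coefficient = 1

I ≈ (0.458333/2) × 3.236645 = 0.741731
Exact value: 0.729014
Error: 0.012717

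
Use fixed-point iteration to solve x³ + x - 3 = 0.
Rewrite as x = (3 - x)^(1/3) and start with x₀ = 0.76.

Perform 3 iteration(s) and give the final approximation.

Equation: x³ + x - 3 = 0
Fixed-point form: x = (3 - x)^(1/3)
x₀ = 0.76

x_1 = g(0.760000) = 1.308427
x_2 = g(1.308427) = 1.191508
x_3 = g(1.191508) = 1.218350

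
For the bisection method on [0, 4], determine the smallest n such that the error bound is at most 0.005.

We need (b-a)/2^n ≤ 0.005
(4 - 0)/2^n ≤ 0.005
4/2^n ≤ 0.005
2^n ≥ 800
n ≥ log₂(800) = 9.64
n ≥ 10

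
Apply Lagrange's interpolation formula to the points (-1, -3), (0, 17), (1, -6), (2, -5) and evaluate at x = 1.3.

Lagrange interpolation formula:
P(x) = Σ yᵢ × Lᵢ(x)
where Lᵢ(x) = Π_{j≠i} (x - xⱼ)/(xᵢ - xⱼ)

L_0(1.3) = (1.3 - 0)/(-1 - 0) × (1.3 - 1)/(-1 - 1) × (1.3 - 2)/(-1 - 2) = 0.045500
L_1(1.3) = (1.3 - (-1))/(0 - (-1)) × (1.3 - 1)/(0 - 1) × (1.3 - 2)/(0 - 2) = -0.241500
L_2(1.3) = (1.3 - (-1))/(1 - (-1)) × (1.3 - 0)/(1 - 0) × (1.3 - 2)/(1 - 2) = 1.046500
L_3(1.3) = (1.3 - (-1))/(2 - (-1)) × (1.3 - 0)/(2 - 0) × (1.3 - 1)/(2 - 1) = 0.149500

P(1.3) = (-3)×L_0(1.3) + 17×L_1(1.3) + (-6)×L_2(1.3) + (-5)×L_3(1.3)
P(1.3) = -11.268500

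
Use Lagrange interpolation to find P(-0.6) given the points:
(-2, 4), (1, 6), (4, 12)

Lagrange interpolation formula:
P(x) = Σ yᵢ × Lᵢ(x)
where Lᵢ(x) = Π_{j≠i} (x - xⱼ)/(xᵢ - xⱼ)

L_0(-0.6) = (-0.6 - 1)/(-2 - 1) × (-0.6 - 4)/(-2 - 4) = 0.408889
L_1(-0.6) = (-0.6 - (-2))/(1 - (-2)) × (-0.6 - 4)/(1 - 4) = 0.715556
L_2(-0.6) = (-0.6 - (-2))/(4 - (-2)) × (-0.6 - 1)/(4 - 1) = -0.124444

P(-0.6) = 4×L_0(-0.6) + 6×L_1(-0.6) + 12×L_2(-0.6)
P(-0.6) = 4.435556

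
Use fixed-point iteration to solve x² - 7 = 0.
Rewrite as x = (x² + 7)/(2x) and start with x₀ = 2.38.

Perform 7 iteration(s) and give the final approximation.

Equation: x² - 7 = 0
Fixed-point form: x = (x² + 7)/(2x)
x₀ = 2.38

x_1 = g(2.380000) = 2.660588
x_2 = g(2.660588) = 2.645793
x_3 = g(2.645793) = 2.645751
x_4 = g(2.645751) = 2.645751
x_5 = g(2.645751) = 2.645751
x_6 = g(2.645751) = 2.645751
x_7 = g(2.645751) = 2.645751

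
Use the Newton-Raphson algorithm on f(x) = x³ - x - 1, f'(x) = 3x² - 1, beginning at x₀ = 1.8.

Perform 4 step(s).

f(x) = x³ - x - 1
f'(x) = 3x² - 1
x₀ = 1.8

Newton-Raphson formula: x_{n+1} = x_n - f(x_n)/f'(x_n)

Iteration 1:
  f(1.800000) = 3.032000
  f'(1.800000) = 8.720000
  x_1 = 1.800000 - 3.032000/8.720000 = 1.452294
Iteration 2:
  f(1.452294) = 0.610821
  f'(1.452294) = 5.327470
  x_2 = 1.452294 - 0.610821/5.327470 = 1.337639
Iteration 3:
  f(1.337639) = 0.055767
  f'(1.337639) = 4.367831
  x_3 = 1.337639 - 0.055767/4.367831 = 1.324871
Iteration 4:
  f(1.324871) = 0.000652
  f'(1.324871) = 4.265848
  x_4 = 1.324871 - 0.000652/4.265848 = 1.324718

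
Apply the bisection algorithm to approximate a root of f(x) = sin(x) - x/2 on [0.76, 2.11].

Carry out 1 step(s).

f(x) = sin(x) - x/2
Initial interval: [0.76, 2.11]

Iteration 1:
  c_1 = (0.760000 + 2.110000)/2 = 1.435000
  f(c_1) = f(1.435000) = 0.273294
  f(a) × f(c) ≥ 0, new interval: [1.435000, 2.110000]

After 1 iteration(s), the approximation is c_1 = 1.435000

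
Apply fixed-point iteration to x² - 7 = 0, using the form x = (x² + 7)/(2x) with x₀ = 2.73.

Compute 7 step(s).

Equation: x² - 7 = 0
Fixed-point form: x = (x² + 7)/(2x)
x₀ = 2.73

x_1 = g(2.730000) = 2.647051
x_2 = g(2.647051) = 2.645752
x_3 = g(2.645752) = 2.645751
x_4 = g(2.645751) = 2.645751
x_5 = g(2.645751) = 2.645751
x_6 = g(2.645751) = 2.645751
x_7 = g(2.645751) = 2.645751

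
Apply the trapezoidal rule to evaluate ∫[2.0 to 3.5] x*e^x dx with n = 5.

f(x) = x*e^x
a = 2.0, b = 3.5, n = 5
h = (b - a)/n = 0.300000

Trapezoidal rule: (h/2)[f(x₀) + 2f(x₁) + 2f(x₂) + ... + f(xₙ)]

x_0 = 2.0000, f(x_0) = 14.778112, coefficient = 1
x_1 = 2.3000, f(x_1) = 22.940620, coefficient = 2
x_2 = 2.6000, f(x_2) = 35.005719, coefficient = 2
x_3 = 2.9000, f(x_3) = 52.705022, coefficient = 2
x_4 = 3.2000, f(x_4) = 78.504097, coefficient = 2
x_5 = 3.5000, f(x_5) = 115.904082, coefficient = 1

I ≈ (0.300000/2) × 508.993108 = 76.348966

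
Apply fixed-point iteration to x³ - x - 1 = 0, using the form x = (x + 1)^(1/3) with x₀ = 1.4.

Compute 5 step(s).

Equation: x³ - x - 1 = 0
Fixed-point form: x = (x + 1)^(1/3)
x₀ = 1.4

x_1 = g(1.400000) = 1.338866
x_2 = g(1.338866) = 1.327400
x_3 = g(1.327400) = 1.325227
x_4 = g(1.325227) = 1.324815
x_5 = g(1.324815) = 1.324736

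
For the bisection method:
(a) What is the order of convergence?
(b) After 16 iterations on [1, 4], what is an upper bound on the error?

(a) Bisection has linear (order 1) convergence; the error is halved each step.

(b) Error bound = (b-a)/2^n = (4 - 1)/2^{16}
    = 3/2^{16}

(a) 1 (linear); (b) error ≤ 4.58e-05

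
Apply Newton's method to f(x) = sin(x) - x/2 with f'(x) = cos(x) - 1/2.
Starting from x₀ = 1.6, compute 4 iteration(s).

f(x) = sin(x) - x/2
f'(x) = cos(x) - 1/2
x₀ = 1.6

Newton-Raphson formula: x_{n+1} = x_n - f(x_n)/f'(x_n)

Iteration 1:
  f(1.600000) = 0.199574
  f'(1.600000) = -0.529200
  x_1 = 1.600000 - 0.199574/(-0.529200) = 1.977124
Iteration 2:
  f(1.977124) = -0.069983
  f'(1.977124) = -0.895238
  x_2 = 1.977124 - (-0.069983)/(-0.895238) = 1.898951
Iteration 3:
  f(1.898951) = -0.002837
  f'(1.898951) = -0.822297
  x_3 = 1.898951 - (-0.002837)/(-0.822297) = 1.895501
Iteration 4:
  f(1.895501) = -0.000006
  f'(1.895501) = -0.819029
  x_4 = 1.895501 - (-0.000006)/(-0.819029) = 1.895494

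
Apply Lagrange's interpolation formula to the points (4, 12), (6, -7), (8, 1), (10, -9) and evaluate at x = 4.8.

Lagrange interpolation formula:
P(x) = Σ yᵢ × Lᵢ(x)
where Lᵢ(x) = Π_{j≠i} (x - xⱼ)/(xᵢ - xⱼ)

L_0(4.8) = (4.8 - 6)/(4 - 6) × (4.8 - 8)/(4 - 8) × (4.8 - 10)/(4 - 10) = 0.416000
L_1(4.8) = (4.8 - 4)/(6 - 4) × (4.8 - 8)/(6 - 8) × (4.8 - 10)/(6 - 10) = 0.832000
L_2(4.8) = (4.8 - 4)/(8 - 4) × (4.8 - 6)/(8 - 6) × (4.8 - 10)/(8 - 10) = -0.312000
L_3(4.8) = (4.8 - 4)/(10 - 4) × (4.8 - 6)/(10 - 6) × (4.8 - 8)/(10 - 8) = 0.064000

P(4.8) = 12×L_0(4.8) + (-7)×L_1(4.8) + 1×L_2(4.8) + (-9)×L_3(4.8)
P(4.8) = -1.720000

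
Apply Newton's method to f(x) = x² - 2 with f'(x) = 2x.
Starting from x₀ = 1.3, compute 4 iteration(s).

f(x) = x² - 2
f'(x) = 2x
x₀ = 1.3

Newton-Raphson formula: x_{n+1} = x_n - f(x_n)/f'(x_n)

Iteration 1:
  f(1.300000) = -0.310000
  f'(1.300000) = 2.600000
  x_1 = 1.300000 - (-0.310000)/2.600000 = 1.419231
Iteration 2:
  f(1.419231) = 0.014216
  f'(1.419231) = 2.838462
  x_2 = 1.419231 - 0.014216/2.838462 = 1.414222
Iteration 3:
  f(1.414222) = 0.000025
  f'(1.414222) = 2.828445
  x_3 = 1.414222 - 0.000025/2.828445 = 1.414214
Iteration 4:
  f(1.414214) = 0.000000
  f'(1.414214) = 2.828427
  x_4 = 1.414214 - 0.000000/2.828427 = 1.414214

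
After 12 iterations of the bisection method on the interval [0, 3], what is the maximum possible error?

Bisection error bound: |error| ≤ (b-a)/2^n
|error| ≤ (3 - 0)/2^12 = 3/2^12
|error| ≤ 0.0007324219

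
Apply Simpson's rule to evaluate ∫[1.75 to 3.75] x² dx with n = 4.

f(x) = x²
a = 1.75, b = 3.75, n = 4
h = (b - a)/n = 0.500000

Simpson's rule: (h/3)[f(x₀) + 4f(x₁) + 2f(x₂) + ... + f(xₙ)]

x_0 = 1.7500, f(x_0) = 3.062500, coefficient = 1
x_1 = 2.2500, f(x_1) = 5.062500, coefficient = 4
x_2 = 2.7500, f(x_2) = 7.562500, coefficient = 2
x_3 = 3.2500, f(x_3) = 10.562500, coefficient = 4
x_4 = 3.7500, f(x_4) = 14.062500, coefficient = 1

I ≈ (0.500000/3) × 94.750000 = 15.791667
Exact value: 15.791667
Error: 0.000000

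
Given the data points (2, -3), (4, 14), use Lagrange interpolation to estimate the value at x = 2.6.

Lagrange interpolation formula:
P(x) = Σ yᵢ × Lᵢ(x)
where Lᵢ(x) = Π_{j≠i} (x - xⱼ)/(xᵢ - xⱼ)

L_0(2.6) = (2.6 - 4)/(2 - 4) = 0.700000
L_1(2.6) = (2.6 - 2)/(4 - 2) = 0.300000

P(2.6) = (-3)×L_0(2.6) + 14×L_1(2.6)
P(2.6) = 2.100000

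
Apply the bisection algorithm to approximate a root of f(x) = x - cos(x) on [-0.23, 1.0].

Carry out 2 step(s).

f(x) = x - cos(x)
Initial interval: [-0.23, 1.0]

Iteration 1:
  c_1 = (-0.230000 + 1.000000)/2 = 0.385000
  f(c_1) = f(0.385000) = -0.541798
  f(a) × f(c) ≥ 0, new interval: [0.385000, 1.000000]
Iteration 2:
  c_2 = (0.385000 + 1.000000)/2 = 0.692500
  f(c_2) = f(0.692500) = -0.077152
  f(a) × f(c) ≥ 0, new interval: [0.692500, 1.000000]

After 2 iteration(s), the approximation is c_2 = 0.692500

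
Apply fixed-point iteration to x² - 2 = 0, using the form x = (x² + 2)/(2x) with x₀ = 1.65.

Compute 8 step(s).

Equation: x² - 2 = 0
Fixed-point form: x = (x² + 2)/(2x)
x₀ = 1.65

x_1 = g(1.650000) = 1.431061
x_2 = g(1.431061) = 1.414313
x_3 = g(1.414313) = 1.414214
x_4 = g(1.414214) = 1.414214
x_5 = g(1.414214) = 1.414214
x_6 = g(1.414214) = 1.414214
x_7 = g(1.414214) = 1.414214
x_8 = g(1.414214) = 1.414214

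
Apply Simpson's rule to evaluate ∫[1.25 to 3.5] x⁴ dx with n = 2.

f(x) = x⁴
a = 1.25, b = 3.5, n = 2
h = (b - a)/n = 1.125000

Simpson's rule: (h/3)[f(x₀) + 4f(x₁) + 2f(x₂) + ... + f(xₙ)]

x_0 = 1.2500, f(x_0) = 2.441406, coefficient = 1
x_1 = 2.3750, f(x_1) = 31.816650, coefficient = 4
x_2 = 3.5000, f(x_2) = 150.062500, coefficient = 1

I ≈ (1.125000/3) × 279.770508 = 104.913940
Exact value: 104.433398
Error: 0.480542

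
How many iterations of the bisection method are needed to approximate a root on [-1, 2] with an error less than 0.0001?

We need (b-a)/2^n ≤ 0.0001
(2 - (-1))/2^n ≤ 0.0001
3/2^n ≤ 0.0001
2^n ≥ 30000
n ≥ log₂(30000) = 14.87
n ≥ 15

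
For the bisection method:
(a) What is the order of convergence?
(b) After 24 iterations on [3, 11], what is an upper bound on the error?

(a) Bisection has linear (order 1) convergence; the error is halved each step.

(b) Error bound = (b-a)/2^n = (11 - 3)/2^{24}
    = 8/2^{24}

(a) 1 (linear); (b) error ≤ 4.77e-07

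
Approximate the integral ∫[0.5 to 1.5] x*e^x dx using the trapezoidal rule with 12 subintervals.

f(x) = x*e^x
a = 0.5, b = 1.5, n = 12
h = (b - a)/n = 0.083333

Trapezoidal rule: (h/2)[f(x₀) + 2f(x₁) + 2f(x₂) + ... + f(xₙ)]

x_0 = 0.5000, f(x_0) = 0.824361, coefficient = 1
x_1 = 0.5833, f(x_1) = 1.045334, coefficient = 2
x_2 = 0.6667, f(x_2) = 1.298489, coefficient = 2
x_3 = 0.7500, f(x_3) = 1.587750, coefficient = 2
x_4 = 0.8333, f(x_4) = 1.917480, coefficient = 2
x_5 = 0.9167, f(x_5) = 2.292528, coefficient = 2
x_6 = 1.0000, f(x_6) = 2.718282, coefficient = 2
x_7 = 1.0833, f(x_7) = 3.200721, coefficient = 2
x_8 = 1.1667, f(x_8) = 3.746482, coefficient = 2
x_9 = 1.2500, f(x_9) = 4.362929, coefficient = 2
x_10 = 1.3333, f(x_10) = 5.058224, coefficient = 2
x_11 = 1.4167, f(x_11) = 5.841417, coefficient = 2
x_12 = 1.5000, f(x_12) = 6.722534, coefficient = 1

I ≈ (0.083333/2) × 73.686167 = 3.070257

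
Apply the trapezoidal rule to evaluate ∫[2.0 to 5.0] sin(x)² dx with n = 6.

f(x) = sin(x)²
a = 2.0, b = 5.0, n = 6
h = (b - a)/n = 0.500000

Trapezoidal rule: (h/2)[f(x₀) + 2f(x₁) + 2f(x₂) + ... + f(xₙ)]

x_0 = 2.0000, f(x_0) = 0.826822, coefficient = 1
x_1 = 2.5000, f(x_1) = 0.358169, coefficient = 2
x_2 = 3.0000, f(x_2) = 0.019915, coefficient = 2
x_3 = 3.5000, f(x_3) = 0.123049, coefficient = 2
x_4 = 4.0000, f(x_4) = 0.572750, coefficient = 2
x_5 = 4.5000, f(x_5) = 0.955565, coefficient = 2
x_6 = 5.0000, f(x_6) = 0.919536, coefficient = 1

I ≈ (0.500000/2) × 5.805253 = 1.451313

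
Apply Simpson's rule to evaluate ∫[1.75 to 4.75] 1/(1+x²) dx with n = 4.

f(x) = 1/(1+x²)
a = 1.75, b = 4.75, n = 4
h = (b - a)/n = 0.750000

Simpson's rule: (h/3)[f(x₀) + 4f(x₁) + 2f(x₂) + ... + f(xₙ)]

x_0 = 1.7500, f(x_0) = 0.246154, coefficient = 1
x_1 = 2.5000, f(x_1) = 0.137931, coefficient = 4
x_2 = 3.2500, f(x_2) = 0.086486, coefficient = 2
x_3 = 4.0000, f(x_3) = 0.058824, coefficient = 4
x_4 = 4.7500, f(x_4) = 0.042440, coefficient = 1

I ≈ (0.750000/3) × 1.248585 = 0.312146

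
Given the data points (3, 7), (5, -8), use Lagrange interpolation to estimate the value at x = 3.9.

Lagrange interpolation formula:
P(x) = Σ yᵢ × Lᵢ(x)
where Lᵢ(x) = Π_{j≠i} (x - xⱼ)/(xᵢ - xⱼ)

L_0(3.9) = (3.9 - 5)/(3 - 5) = 0.550000
L_1(3.9) = (3.9 - 3)/(5 - 3) = 0.450000

P(3.9) = 7×L_0(3.9) + (-8)×L_1(3.9)
P(3.9) = 0.250000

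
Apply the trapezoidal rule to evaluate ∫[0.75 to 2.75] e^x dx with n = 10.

f(x) = e^x
a = 0.75, b = 2.75, n = 10
h = (b - a)/n = 0.200000

Trapezoidal rule: (h/2)[f(x₀) + 2f(x₁) + 2f(x₂) + ... + f(xₙ)]

x_0 = 0.7500, f(x_0) = 2.117000, coefficient = 1
x_1 = 0.9500, f(x_1) = 2.585710, coefficient = 2
x_2 = 1.1500, f(x_2) = 3.158193, coefficient = 2
x_3 = 1.3500, f(x_3) = 3.857426, coefficient = 2
x_4 = 1.5500, f(x_4) = 4.711470, coefficient = 2
x_5 = 1.7500, f(x_5) = 5.754603, coefficient = 2
x_6 = 1.9500, f(x_6) = 7.028688, coefficient = 2
x_7 = 2.1500, f(x_7) = 8.584858, coefficient = 2
x_8 = 2.3500, f(x_8) = 10.485570, coefficient = 2
x_9 = 2.5500, f(x_9) = 12.807104, coefficient = 2
x_10 = 2.7500, f(x_10) = 15.642632, coefficient = 1

I ≈ (0.200000/2) × 135.706873 = 13.570687
Exact value: 13.525632
Error: 0.045055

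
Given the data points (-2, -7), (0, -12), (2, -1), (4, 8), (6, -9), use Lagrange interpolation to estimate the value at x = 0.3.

Lagrange interpolation formula:
P(x) = Σ yᵢ × Lᵢ(x)
where Lᵢ(x) = Π_{j≠i} (x - xⱼ)/(xᵢ - xⱼ)

L_0(0.3) = (0.3 - 0)/(-2 - 0) × (0.3 - 2)/(-2 - 2) × (0.3 - 4)/(-2 - 4) × (0.3 - 6)/(-2 - 6) = -0.028010
L_1(0.3) = (0.3 - (-2))/(0 - (-2)) × (0.3 - 2)/(0 - 2) × (0.3 - 4)/(0 - 4) × (0.3 - 6)/(0 - 6) = 0.858978
L_2(0.3) = (0.3 - (-2))/(2 - (-2)) × (0.3 - 0)/(2 - 0) × (0.3 - 4)/(2 - 4) × (0.3 - 6)/(2 - 6) = 0.227377
L_3(0.3) = (0.3 - (-2))/(4 - (-2)) × (0.3 - 0)/(4 - 0) × (0.3 - 2)/(4 - 2) × (0.3 - 6)/(4 - 6) = -0.069647
L_4(0.3) = (0.3 - (-2))/(6 - (-2)) × (0.3 - 0)/(6 - 0) × (0.3 - 2)/(6 - 2) × (0.3 - 4)/(6 - 4) = 0.011302

P(0.3) = (-7)×L_0(0.3) + (-12)×L_1(0.3) + (-1)×L_2(0.3) + 8×L_3(0.3) + (-9)×L_4(0.3)
P(0.3) = -10.997939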